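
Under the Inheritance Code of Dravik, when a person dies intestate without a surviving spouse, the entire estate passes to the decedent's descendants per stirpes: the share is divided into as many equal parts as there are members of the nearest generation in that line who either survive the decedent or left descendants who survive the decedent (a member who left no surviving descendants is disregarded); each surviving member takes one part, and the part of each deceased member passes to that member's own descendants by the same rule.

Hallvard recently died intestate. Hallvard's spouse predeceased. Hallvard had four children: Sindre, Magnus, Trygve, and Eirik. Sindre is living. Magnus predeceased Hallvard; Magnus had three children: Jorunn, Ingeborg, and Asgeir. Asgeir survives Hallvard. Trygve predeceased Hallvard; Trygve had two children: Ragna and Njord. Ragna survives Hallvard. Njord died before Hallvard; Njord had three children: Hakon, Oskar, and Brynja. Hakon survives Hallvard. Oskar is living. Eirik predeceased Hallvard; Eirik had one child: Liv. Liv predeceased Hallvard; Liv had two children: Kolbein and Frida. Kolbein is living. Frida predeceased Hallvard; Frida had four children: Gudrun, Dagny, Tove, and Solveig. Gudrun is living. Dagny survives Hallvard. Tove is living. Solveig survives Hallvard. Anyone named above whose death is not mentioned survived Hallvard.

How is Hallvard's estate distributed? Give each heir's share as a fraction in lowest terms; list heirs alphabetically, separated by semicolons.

There is no surviving spouse, so the entire estate passes to Hallvard's descendants per stirpes.
The estate is divided into 4 equal shares of 1/4 among Sindre, Magnus, Trygve, Eirik.
Sindre is living and takes 1/4.
Magnus predeceased; the 1/4 allotted to Magnus's branch passes to Magnus's issue by representation.
The 1/4 is divided into 3 equal shares of 1/12 among Jorunn, Ingeborg, Asgeir.
Jorunn is living and takes 1/12.
Ingeborg is living and takes 1/12.
Asgeir is living and takes 1/12.
Trygve predeceased; the 1/4 allotted to Trygve's branch passes to Trygve's issue by representation.
The 1/4 is divided into 2 equal shares of 1/8 among Ragna, Njord.
Ragna is living and takes 1/8.
Njord predeceased; the 1/8 allotted to Njord's branch passes to Njord's issue by representation.
The 1/8 is divided into 3 equal shares of 1/24 among Hakon, Oskar, Brynja.
Hakon is living and takes 1/24.
Oskar is living and takes 1/24.
Brynja is living and takes 1/24.
Eirik predeceased; the 1/4 allotted to Eirik's branch passes to Eirik's issue by representation.
Liv's line is the sole branch at this level, so the full 1/4 passes to Liv's issue by representation.
The 1/4 is divided into 2 equal shares of 1/8 among Kolbein, Frida.
Kolbein is living and takes 1/8.
Frida predeceased; the 1/8 allotted to Frida's branch passes to Frida's issue by representation.
The 1/8 is divided into 4 equal shares of 1/32 among Gudrun, Dagny, Tove, Solveig.
Gudrun is living and takes 1/32.
Dagny is living and takes 1/32.
Tove is living and takes 1/32.
Solveig is living and takes 1/32.

Asgeir 1/12; Brynja 1/24; Dagny 1/32; Gudrun 1/32; Hakon 1/24; Ingeborg 1/12; Jorunn 1/12; Kolbein 1/8; Oskar 1/24; Ragna 1/8; Sindre 1/4; Solveig 1/32; Tove 1/32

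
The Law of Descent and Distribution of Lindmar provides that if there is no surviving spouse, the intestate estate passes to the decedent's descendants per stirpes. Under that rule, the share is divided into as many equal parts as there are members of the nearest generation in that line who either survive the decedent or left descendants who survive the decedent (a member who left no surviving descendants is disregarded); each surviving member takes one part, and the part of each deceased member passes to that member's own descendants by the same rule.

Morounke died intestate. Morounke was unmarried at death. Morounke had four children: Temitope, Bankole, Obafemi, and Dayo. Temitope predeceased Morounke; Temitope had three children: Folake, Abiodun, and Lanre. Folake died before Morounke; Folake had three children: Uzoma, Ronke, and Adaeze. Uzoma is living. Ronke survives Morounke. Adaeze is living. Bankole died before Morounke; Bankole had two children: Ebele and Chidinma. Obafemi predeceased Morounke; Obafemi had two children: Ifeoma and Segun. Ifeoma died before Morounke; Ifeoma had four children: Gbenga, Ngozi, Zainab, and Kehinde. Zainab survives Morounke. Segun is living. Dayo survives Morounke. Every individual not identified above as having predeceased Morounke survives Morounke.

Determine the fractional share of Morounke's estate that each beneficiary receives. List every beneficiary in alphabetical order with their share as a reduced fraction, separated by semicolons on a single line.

There is no surviving spouse, so the entire estate passes to Morounke's descendants per stirpes.
The estate is divided into 4 equal shares of 1/4 among Temitope, Bankole, Obafemi, Dayo.
Temitope predeceased; the 1/4 allotted to Temitope's branch passes to Temitope's issue by representation.
The 1/4 is divided into 3 equal shares of 1/12 among Folake, Abiodun, Lanre.
Folake predeceased; the 1/12 allotted to Folake's branch passes to Folake's issue by representation.
The 1/12 is divided into 3 equal shares of 1/36 among Uzoma, Ronke, Adaeze.
Uzoma is living and takes 1/36.
Ronke is living and takes 1/36.
Adaeze is living and takes 1/36.
Abiodun is living and takes 1/12.
Lanre is living and takes 1/12.
Bankole predeceased; the 1/4 allotted to Bankole's branch passes to Bankole's issue by representation.
The 1/4 is divided into 2 equal shares of 1/8 among Ebele, Chidinma.
Ebele is living and takes 1/8.
Chidinma is living and takes 1/8.
Obafemi predeceased; the 1/4 allotted to Obafemi's branch passes to Obafemi's issue by representation.
The 1/4 is divided into 2 equal shares of 1/8 among Ifeoma, Segun.
Ifeoma predeceased; the 1/8 allotted to Ifeoma's branch passes to Ifeoma's issue by representation.
The 1/8 is divided into 4 equal shares of 1/32 among Gbenga, Ngozi, Zainab, Kehinde.
Gbenga is living and takes 1/32.
Ngozi is living and takes 1/32.
Zainab is living and takes 1/32.
Kehinde is living and takes 1/32.
Segun is living and takes 1/8.
Dayo is living and takes 1/4.

Abiodun 1/12; Adaeze 1/36; Chidinma 1/8; Dayo 1/4; Ebele 1/8; Gbenga 1/32; Kehinde 1/32; Lanre 1/12; Ngozi 1/32; Ronke 1/36; Segun 1/8; Uzoma 1/36; Zainab 1/32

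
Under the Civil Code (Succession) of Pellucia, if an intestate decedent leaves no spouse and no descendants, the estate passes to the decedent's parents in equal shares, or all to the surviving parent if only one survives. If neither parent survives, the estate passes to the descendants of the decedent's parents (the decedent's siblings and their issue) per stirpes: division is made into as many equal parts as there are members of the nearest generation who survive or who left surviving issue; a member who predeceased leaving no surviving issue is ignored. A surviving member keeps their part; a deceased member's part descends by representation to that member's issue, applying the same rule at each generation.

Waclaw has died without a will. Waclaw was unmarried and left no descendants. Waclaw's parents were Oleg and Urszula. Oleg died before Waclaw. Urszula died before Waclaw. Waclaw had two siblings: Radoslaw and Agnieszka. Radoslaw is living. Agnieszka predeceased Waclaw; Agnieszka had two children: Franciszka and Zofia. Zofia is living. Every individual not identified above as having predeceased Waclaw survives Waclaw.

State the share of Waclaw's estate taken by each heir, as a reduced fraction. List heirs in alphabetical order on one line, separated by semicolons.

Neither parent survives and there are no descendants, so the estate passes to Waclaw's siblings and their issue per stirpes.
The estate is divided into 2 equal shares of 1/2 among Radoslaw, Agnieszka.
Radoslaw is living and takes 1/2.
Agnieszka predeceased; the 1/2 allotted to Agnieszka's branch passes to Agnieszka's issue by representation.
The 1/2 is divided into 2 equal shares of 1/4 among Franciszka, Zofia.
Franciszka is living and takes 1/4.
Zofia is living and takes 1/4.

Franciszka 1/4; Radoslaw 1/2; Zofia 1/4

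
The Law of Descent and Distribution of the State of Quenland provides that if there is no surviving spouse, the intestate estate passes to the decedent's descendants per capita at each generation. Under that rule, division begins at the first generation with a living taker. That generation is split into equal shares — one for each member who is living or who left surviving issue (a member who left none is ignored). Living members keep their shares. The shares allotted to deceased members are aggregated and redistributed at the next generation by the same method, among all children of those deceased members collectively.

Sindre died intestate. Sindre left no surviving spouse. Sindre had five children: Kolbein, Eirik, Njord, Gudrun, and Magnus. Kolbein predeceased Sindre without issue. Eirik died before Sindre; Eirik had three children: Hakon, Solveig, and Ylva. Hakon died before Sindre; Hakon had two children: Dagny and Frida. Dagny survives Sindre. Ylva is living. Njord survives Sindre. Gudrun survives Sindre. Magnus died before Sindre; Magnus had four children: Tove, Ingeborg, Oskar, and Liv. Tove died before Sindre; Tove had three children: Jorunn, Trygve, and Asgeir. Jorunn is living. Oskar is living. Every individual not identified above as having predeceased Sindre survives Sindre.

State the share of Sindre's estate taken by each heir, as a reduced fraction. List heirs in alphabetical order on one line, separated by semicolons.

Asgeir 1/35; Dagny 1/35; Frida 1/35; Gudrun 1/4; Ingeborg 1/14; Jorunn 1/35; Liv 1/14; Njord 1/4; Oskar 1/14; Solveig 1/14; Trygve 1/35; Ylva 1/14

There is no surviving spouse, so the entire estate passes to Sindre's descendants per capita at each generation.
At generation 1 (Eirik, Njord, Gudrun, Magnus) there are 4 shares of (1)/4 = 1/4 each.
Living: Njord and Gudrun — each takes 1/4.
Deceased: Eirik and Magnus. Their combined 1/2 is pooled and carried to generation 2.
At generation 2 (Hakon, Solveig, Ylva, Tove, Ingeborg, Oskar, Liv) there are 7 shares of (1/2)/7 = 1/14 each.
Living: Solveig, Ylva, Ingeborg, Oskar, and Liv — each takes 1/14.
Deceased: Hakon and Tove. Their combined 1/7 is pooled and carried to generation 3.
At generation 3 (Dagny, Frida, Jorunn, Trygve, Asgeir) there are 5 shares of (1/7)/5 = 1/35 each.
Living: Dagny, Frida, Jorunn, Trygve, and Asgeir — each takes 1/35.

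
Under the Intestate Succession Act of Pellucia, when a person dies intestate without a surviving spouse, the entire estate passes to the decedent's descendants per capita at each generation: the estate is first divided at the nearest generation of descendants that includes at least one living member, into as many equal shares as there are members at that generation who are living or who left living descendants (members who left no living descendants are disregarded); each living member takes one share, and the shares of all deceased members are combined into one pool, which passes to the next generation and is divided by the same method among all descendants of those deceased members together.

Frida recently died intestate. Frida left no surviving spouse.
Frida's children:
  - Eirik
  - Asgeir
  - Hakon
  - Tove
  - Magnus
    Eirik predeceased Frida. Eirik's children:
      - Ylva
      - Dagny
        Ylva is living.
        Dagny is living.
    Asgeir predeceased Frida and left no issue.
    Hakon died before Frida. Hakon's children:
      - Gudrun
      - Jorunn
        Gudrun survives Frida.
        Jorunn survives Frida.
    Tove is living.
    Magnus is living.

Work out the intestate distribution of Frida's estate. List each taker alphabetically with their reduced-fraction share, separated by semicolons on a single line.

There is no surviving spouse, so the entire estate passes to Frida's descendants per capita at each generation.
At generation 1 (Eirik, Hakon, Tove, Magnus) there are 4 shares of (1)/4 = 1/4 each.
Living: Tove and Magnus — each takes 1/4.
Deceased: Eirik and Hakon. Their combined 1/2 is pooled and carried to generation 2.
At generation 2 (Ylva, Dagny, Gudrun, Jorunn) there are 4 shares of (1/2)/4 = 1/8 each.
Living: Ylva, Dagny, Gudrun, and Jorunn — each takes 1/8.

Dagny 1/8; Gudrun 1/8; Jorunn 1/8; Magnus 1/4; Tove 1/4; Ylva 1/8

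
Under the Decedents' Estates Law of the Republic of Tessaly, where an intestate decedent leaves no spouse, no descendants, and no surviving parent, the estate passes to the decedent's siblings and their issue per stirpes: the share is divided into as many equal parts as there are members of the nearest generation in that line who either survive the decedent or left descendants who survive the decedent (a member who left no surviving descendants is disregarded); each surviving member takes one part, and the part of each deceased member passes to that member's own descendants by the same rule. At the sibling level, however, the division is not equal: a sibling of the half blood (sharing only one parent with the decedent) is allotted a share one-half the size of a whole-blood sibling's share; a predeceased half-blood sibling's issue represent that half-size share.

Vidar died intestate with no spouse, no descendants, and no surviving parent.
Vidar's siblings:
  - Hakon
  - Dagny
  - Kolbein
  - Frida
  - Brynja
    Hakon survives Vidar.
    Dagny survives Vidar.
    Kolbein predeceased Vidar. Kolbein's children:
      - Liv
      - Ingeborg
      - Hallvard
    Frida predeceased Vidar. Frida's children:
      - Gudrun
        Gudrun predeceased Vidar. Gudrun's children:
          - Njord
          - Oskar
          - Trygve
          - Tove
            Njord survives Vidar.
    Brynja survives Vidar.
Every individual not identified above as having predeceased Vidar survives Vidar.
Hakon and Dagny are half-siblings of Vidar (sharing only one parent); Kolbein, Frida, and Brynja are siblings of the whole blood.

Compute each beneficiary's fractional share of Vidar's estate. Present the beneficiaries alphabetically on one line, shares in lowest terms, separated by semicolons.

No spouse, descendants, or parent survives, so the estate passes to Vidar's siblings per stirpes.
Half-blood siblings count for one-half the weight of whole-blood siblings at the initial division.
Dividing 1 in proportion to weights (total weight 4): Hakon (weight 1/2) → 1/8; Dagny (weight 1/2) → 1/8; Kolbein (weight 1) → 1/4; Frida (weight 1) → 1/4; Brynja (weight 1) → 1/4.
Hakon is living and takes 1/8.
Dagny is living and takes 1/8.
Kolbein predeceased; the 1/4 allotted to Kolbein's branch passes to Kolbein's issue by representation.
The 1/4 is divided into 3 equal shares of 1/12 among Liv, Ingeborg, Hallvard.
Liv is living and takes 1/12.
Ingeborg is living and takes 1/12.
Hallvard is living and takes 1/12.
Frida predeceased; the 1/4 allotted to Frida's branch passes to Frida's issue by representation.
Gudrun's line is the sole branch at this level, so the full 1/4 passes to Gudrun's issue by representation.
The 1/4 is divided into 4 equal shares of 1/16 among Njord, Oskar, Trygve, Tove.
Njord is living and takes 1/16.
Oskar is living and takes 1/16.
Trygve is living and takes 1/16.
Tove is living and takes 1/16.
Brynja is living and takes 1/4.

Brynja 1/4; Dagny 1/8; Hakon 1/8; Hallvard 1/12; Ingeborg 1/12; Liv 1/12; Njord 1/16; Oskar 1/16; Tove 1/16; Trygve 1/16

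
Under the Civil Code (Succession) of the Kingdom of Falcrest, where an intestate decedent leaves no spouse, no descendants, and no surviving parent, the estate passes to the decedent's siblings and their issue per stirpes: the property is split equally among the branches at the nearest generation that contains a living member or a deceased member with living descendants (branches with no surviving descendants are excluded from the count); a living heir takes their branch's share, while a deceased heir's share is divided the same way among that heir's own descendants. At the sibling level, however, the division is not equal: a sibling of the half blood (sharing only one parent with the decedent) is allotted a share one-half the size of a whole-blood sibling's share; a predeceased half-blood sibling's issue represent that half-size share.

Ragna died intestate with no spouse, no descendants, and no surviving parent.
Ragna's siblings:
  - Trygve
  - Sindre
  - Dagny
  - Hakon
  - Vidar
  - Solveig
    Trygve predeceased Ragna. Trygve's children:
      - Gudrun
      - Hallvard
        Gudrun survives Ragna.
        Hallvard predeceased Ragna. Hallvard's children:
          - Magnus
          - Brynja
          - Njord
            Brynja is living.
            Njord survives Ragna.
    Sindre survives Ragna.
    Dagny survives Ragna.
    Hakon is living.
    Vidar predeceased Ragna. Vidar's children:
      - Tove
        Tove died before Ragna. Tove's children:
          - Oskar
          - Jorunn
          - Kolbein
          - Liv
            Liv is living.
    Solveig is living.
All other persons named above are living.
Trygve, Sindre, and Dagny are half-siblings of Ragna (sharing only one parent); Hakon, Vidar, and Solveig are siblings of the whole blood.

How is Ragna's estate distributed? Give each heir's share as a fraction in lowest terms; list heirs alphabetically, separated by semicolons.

No spouse, descendants, or parent survives, so the estate passes to Ragna's siblings per stirpes.
Half-blood siblings count for one-half the weight of whole-blood siblings at the initial division.
Dividing 1 in proportion to weights (total weight 9/2): Trygve (weight 1/2) → 1/9; Sindre (weight 1/2) → 1/9; Dagny (weight 1/2) → 1/9; Hakon (weight 1) → 2/9; Vidar (weight 1) → 2/9; Solveig (weight 1) → 2/9.
Trygve predeceased; the 1/9 allotted to Trygve's branch passes to Trygve's issue by representation.
The 1/9 is divided into 2 equal shares of 1/18 among Gudrun, Hallvard.
Gudrun is living and takes 1/18.
Hallvard predeceased; the 1/18 allotted to Hallvard's branch passes to Hallvard's issue by representation.
The 1/18 is divided into 3 equal shares of 1/54 among Magnus, Brynja, Njord.
Magnus is living and takes 1/54.
Brynja is living and takes 1/54.
Njord is living and takes 1/54.
Sindre is living and takes 1/9.
Dagny is living and takes 1/9.
Hakon is living and takes 2/9.
Vidar predeceased; the 2/9 allotted to Vidar's branch passes to Vidar's issue by representation.
Tove's line is the sole branch at this level, so the full 2/9 passes to Tove's issue by representation.
The 2/9 is divided into 4 equal shares of 1/18 among Oskar, Jorunn, Kolbein, Liv.
Oskar is living and takes 1/18.
Jorunn is living and takes 1/18.
Kolbein is living and takes 1/18.
Liv is living and takes 1/18.
Solveig is living and takes 2/9.

Brynja 1/54; Dagny 1/9; Gudrun 1/18; Hakon 2/9; Jorunn 1/18; Kolbein 1/18; Liv 1/18; Magnus 1/54; Njord 1/54; Oskar 1/18; Sindre 1/9; Solveig 2/9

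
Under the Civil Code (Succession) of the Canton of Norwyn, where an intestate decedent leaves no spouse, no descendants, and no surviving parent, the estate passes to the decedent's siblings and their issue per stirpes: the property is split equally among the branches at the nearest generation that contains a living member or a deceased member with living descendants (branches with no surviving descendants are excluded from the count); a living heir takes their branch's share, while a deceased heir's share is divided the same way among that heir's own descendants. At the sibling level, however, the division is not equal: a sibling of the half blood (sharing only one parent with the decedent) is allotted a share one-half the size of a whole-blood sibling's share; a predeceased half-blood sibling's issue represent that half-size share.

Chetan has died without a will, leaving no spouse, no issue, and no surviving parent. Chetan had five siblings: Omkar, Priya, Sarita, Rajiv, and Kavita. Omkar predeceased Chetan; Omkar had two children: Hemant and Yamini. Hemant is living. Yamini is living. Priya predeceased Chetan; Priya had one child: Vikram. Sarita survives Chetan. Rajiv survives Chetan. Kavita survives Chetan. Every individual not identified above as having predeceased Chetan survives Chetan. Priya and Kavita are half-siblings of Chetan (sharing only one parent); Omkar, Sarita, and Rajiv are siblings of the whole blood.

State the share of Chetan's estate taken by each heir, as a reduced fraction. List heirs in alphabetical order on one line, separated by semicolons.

Hemant 1/8; Kavita 1/8; Rajiv 1/4; Sarita 1/4; Vikram 1/8; Yamini 1/8

No spouse, descendants, or parent survives, so the estate passes to Chetan's siblings per stirpes.
Half-blood siblings count for one-half the weight of whole-blood siblings at the initial division.
Dividing 1 in proportion to weights (total weight 4): Omkar (weight 1) → 1/4; Priya (weight 1/2) → 1/8; Sarita (weight 1) → 1/4; Rajiv (weight 1) → 1/4; Kavita (weight 1/2) → 1/8.
Omkar predeceased; the 1/4 allotted to Omkar's branch passes to Omkar's issue by representation.
The 1/4 is divided into 2 equal shares of 1/8 among Hemant, Yamini.
Hemant is living and takes 1/8.
Yamini is living and takes 1/8.
Priya predeceased; the 1/8 allotted to Priya's branch passes to Priya's issue by representation.
Vikram is the sole taker at this level and receives the full 1/8.
Sarita is living and takes 1/4.
Rajiv is living and takes 1/4.
Kavita is living and takes 1/8.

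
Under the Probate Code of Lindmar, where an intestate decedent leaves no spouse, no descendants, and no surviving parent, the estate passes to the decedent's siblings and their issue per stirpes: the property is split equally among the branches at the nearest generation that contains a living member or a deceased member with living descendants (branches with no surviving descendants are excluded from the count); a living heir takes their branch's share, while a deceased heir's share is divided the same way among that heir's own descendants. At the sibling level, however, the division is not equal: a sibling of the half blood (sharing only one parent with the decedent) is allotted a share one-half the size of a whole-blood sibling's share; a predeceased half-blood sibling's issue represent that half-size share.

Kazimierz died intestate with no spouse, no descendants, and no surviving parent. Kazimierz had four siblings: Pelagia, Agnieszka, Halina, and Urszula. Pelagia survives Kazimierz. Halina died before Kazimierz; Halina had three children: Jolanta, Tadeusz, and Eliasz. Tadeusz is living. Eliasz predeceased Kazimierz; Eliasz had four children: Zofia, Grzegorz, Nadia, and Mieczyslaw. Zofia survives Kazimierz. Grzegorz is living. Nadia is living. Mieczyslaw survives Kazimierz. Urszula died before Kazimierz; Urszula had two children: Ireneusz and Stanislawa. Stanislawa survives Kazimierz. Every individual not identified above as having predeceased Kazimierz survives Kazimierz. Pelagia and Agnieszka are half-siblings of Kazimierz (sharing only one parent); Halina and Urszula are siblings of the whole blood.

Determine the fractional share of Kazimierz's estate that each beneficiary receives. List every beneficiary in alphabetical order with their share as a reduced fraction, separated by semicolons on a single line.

Agnieszka 1/6; Grzegorz 1/36; Ireneusz 1/6; Jolanta 1/9; Mieczyslaw 1/36; Nadia 1/36; Pelagia 1/6; Stanislawa 1/6; Tadeusz 1/9; Zofia 1/36

No spouse, descendants, or parent survives, so the estate passes to Kazimierz's siblings per stirpes.
Half-blood siblings count for one-half the weight of whole-blood siblings at the initial division.
Dividing 1 in proportion to weights (total weight 3): Pelagia (weight 1/2) → 1/6; Agnieszka (weight 1/2) → 1/6; Halina (weight 1) → 1/3; Urszula (weight 1) → 1/3.
Pelagia is living and takes 1/6.
Agnieszka is living and takes 1/6.
Halina predeceased; the 1/3 allotted to Halina's branch passes to Halina's issue by representation.
The 1/3 is divided into 3 equal shares of 1/9 among Jolanta, Tadeusz, Eliasz.
Jolanta is living and takes 1/9.
Tadeusz is living and takes 1/9.
Eliasz predeceased; the 1/9 allotted to Eliasz's branch passes to Eliasz's issue by representation.
The 1/9 is divided into 4 equal shares of 1/36 among Zofia, Grzegorz, Nadia, Mieczyslaw.
Zofia is living and takes 1/36.
Grzegorz is living and takes 1/36.
Nadia is living and takes 1/36.
Mieczyslaw is living and takes 1/36.
Urszula predeceased; the 1/3 allotted to Urszula's branch passes to Urszula's issue by representation.
The 1/3 is divided into 2 equal shares of 1/6 among Ireneusz, Stanislawa.
Ireneusz is living and takes 1/6.
Stanislawa is living and takes 1/6.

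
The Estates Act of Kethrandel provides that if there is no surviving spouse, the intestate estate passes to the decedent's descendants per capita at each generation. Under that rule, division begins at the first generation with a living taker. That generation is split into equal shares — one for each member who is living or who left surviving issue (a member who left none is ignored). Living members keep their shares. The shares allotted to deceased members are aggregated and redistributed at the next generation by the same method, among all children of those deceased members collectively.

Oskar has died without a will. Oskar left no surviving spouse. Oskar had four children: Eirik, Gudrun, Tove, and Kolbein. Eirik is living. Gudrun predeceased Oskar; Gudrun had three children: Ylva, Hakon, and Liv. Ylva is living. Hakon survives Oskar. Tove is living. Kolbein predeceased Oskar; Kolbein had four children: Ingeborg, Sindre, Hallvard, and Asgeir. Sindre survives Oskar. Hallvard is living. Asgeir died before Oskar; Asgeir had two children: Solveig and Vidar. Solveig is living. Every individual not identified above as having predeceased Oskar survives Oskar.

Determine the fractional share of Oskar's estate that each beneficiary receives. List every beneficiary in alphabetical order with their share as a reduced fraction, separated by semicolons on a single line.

Eirik 1/4; Hakon 1/14; Hallvard 1/14; Ingeborg 1/14; Liv 1/14; Sindre 1/14; Solveig 1/28; Tove 1/4; Vidar 1/28; Ylva 1/14

There is no surviving spouse, so the entire estate passes to Oskar's descendants per capita at each generation.
At generation 1 (Eirik, Gudrun, Tove, Kolbein) there are 4 shares of (1)/4 = 1/4 each.
Living: Eirik and Tove — each takes 1/4.
Deceased: Gudrun and Kolbein. Their combined 1/2 is pooled and carried to generation 2.
At generation 2 (Ylva, Hakon, Liv, Ingeborg, Sindre, Hallvard, Asgeir) there are 7 shares of (1/2)/7 = 1/14 each.
Living: Ylva, Hakon, Liv, Ingeborg, Sindre, and Hallvard — each takes 1/14.
Deceased: Asgeir. That 1/14 share is carried to generation 3.
At generation 3 (Solveig, Vidar) there are 2 shares of (1/14)/2 = 1/28 each.
Living: Solveig and Vidar — each takes 1/28.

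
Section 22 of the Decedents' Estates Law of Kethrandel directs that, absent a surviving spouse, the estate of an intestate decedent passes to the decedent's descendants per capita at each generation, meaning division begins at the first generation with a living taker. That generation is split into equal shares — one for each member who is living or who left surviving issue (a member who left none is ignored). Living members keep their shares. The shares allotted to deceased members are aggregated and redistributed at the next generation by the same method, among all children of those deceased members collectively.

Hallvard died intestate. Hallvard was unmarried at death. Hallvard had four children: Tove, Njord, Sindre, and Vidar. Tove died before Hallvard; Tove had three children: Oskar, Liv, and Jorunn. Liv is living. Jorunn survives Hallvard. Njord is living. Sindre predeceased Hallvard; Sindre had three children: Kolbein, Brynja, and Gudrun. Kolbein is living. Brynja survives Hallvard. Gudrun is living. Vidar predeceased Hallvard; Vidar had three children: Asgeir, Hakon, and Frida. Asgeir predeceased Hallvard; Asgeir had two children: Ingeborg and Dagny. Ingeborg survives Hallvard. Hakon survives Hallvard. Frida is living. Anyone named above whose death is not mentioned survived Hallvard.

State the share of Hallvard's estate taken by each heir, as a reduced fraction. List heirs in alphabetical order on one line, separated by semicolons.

There is no surviving spouse, so the entire estate passes to Hallvard's descendants per capita at each generation.
At generation 1 (Tove, Njord, Sindre, Vidar) there are 4 shares of (1)/4 = 1/4 each.
Living: Njord — each takes 1/4.
Deceased: Tove, Sindre, and Vidar. Their combined 3/4 is pooled and carried to generation 2.
At generation 2 (Oskar, Liv, Jorunn, Kolbein, Brynja, Gudrun, Asgeir, Hakon, Frida) there are 9 shares of (3/4)/9 = 1/12 each.
Living: Oskar, Liv, Jorunn, Kolbein, Brynja, Gudrun, Hakon, and Frida — each takes 1/12.
Deceased: Asgeir. That 1/12 share is carried to generation 3.
At generation 3 (Ingeborg, Dagny) there are 2 shares of (1/12)/2 = 1/24 each.
Living: Ingeborg and Dagny — each takes 1/24.

Brynja 1/12; Dagny 1/24; Frida 1/12; Gudrun 1/12; Hakon 1/12; Ingeborg 1/24; Jorunn 1/12; Kolbein 1/12; Liv 1/12; Njord 1/4; Oskar 1/12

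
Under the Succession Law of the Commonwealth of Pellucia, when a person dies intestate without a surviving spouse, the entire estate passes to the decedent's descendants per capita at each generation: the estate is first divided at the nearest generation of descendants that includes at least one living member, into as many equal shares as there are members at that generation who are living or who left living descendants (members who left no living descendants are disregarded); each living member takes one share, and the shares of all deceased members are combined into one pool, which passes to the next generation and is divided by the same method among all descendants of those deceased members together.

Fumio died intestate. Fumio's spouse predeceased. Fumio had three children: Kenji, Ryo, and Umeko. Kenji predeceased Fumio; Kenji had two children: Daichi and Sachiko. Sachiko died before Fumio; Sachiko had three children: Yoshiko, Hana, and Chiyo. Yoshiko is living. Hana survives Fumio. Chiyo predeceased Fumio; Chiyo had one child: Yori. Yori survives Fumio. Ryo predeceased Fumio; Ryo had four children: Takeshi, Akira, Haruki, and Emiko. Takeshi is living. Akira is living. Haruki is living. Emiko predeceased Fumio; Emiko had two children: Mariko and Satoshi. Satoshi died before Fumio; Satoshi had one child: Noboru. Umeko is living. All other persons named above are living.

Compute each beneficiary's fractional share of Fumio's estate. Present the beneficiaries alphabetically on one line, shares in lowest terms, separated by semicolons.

Akira 1/9; Daichi 1/9; Hana 2/45; Haruki 1/9; Mariko 2/45; Noboru 2/45; Takeshi 1/9; Umeko 1/3; Yori 2/45; Yoshiko 2/45

There is no surviving spouse, so the entire estate passes to Fumio's descendants per capita at each generation.
At generation 1 (Kenji, Ryo, Umeko) there are 3 shares of (1)/3 = 1/3 each.
Living: Umeko — each takes 1/3.
Deceased: Kenji and Ryo. Their combined 2/3 is pooled and carried to generation 2.
At generation 2 (Daichi, Sachiko, Takeshi, Akira, Haruki, Emiko) there are 6 shares of (2/3)/6 = 1/9 each.
Living: Daichi, Takeshi, Akira, and Haruki — each takes 1/9.
Deceased: Sachiko and Emiko. Their combined 2/9 is pooled and carried to generation 3.
At generation 3 (Yoshiko, Hana, Chiyo, Mariko, Satoshi) there are 5 shares of (2/9)/5 = 2/45 each.
Living: Yoshiko, Hana, and Mariko — each takes 2/45.
Deceased: Chiyo and Satoshi. Their combined 4/45 is pooled and carried to generation 4.
At generation 4 (Yori, Noboru) there are 2 shares of (4/45)/2 = 2/45 each.
Living: Yori and Noboru — each takes 2/45.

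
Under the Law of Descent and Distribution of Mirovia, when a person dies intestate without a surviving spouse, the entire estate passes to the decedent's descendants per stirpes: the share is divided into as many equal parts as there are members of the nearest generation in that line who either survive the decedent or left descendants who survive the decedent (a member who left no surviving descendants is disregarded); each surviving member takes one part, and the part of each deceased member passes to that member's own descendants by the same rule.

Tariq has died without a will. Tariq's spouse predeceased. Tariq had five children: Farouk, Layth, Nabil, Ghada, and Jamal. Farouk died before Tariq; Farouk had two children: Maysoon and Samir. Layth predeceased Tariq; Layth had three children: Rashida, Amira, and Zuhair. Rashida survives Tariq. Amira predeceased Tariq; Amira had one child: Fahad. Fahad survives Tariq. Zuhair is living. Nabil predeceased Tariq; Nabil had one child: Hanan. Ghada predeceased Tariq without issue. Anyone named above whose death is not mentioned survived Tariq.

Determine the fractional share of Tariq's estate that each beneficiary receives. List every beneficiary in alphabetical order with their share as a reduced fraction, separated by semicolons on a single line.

Fahad 1/12; Hanan 1/4; Jamal 1/4; Maysoon 1/8; Rashida 1/12; Samir 1/8; Zuhair 1/12

There is no surviving spouse, so the entire estate passes to Tariq's descendants per stirpes.
Ghada left no surviving issue, so that branch lapses and is disregarded.
The estate is divided into 4 equal shares of 1/4 among Farouk, Layth, Nabil, Jamal.
Farouk predeceased; the 1/4 allotted to Farouk's branch passes to Farouk's issue by representation.
The 1/4 is divided into 2 equal shares of 1/8 among Maysoon, Samir.
Maysoon is living and takes 1/8.
Samir is living and takes 1/8.
Layth predeceased; the 1/4 allotted to Layth's branch passes to Layth's issue by representation.
The 1/4 is divided into 3 equal shares of 1/12 among Rashida, Amira, Zuhair.
Rashida is living and takes 1/12.
Amira predeceased; the 1/12 allotted to Amira's branch passes to Amira's issue by representation.
Fahad is the sole taker at this level and receives the full 1/12.
Zuhair is living and takes 1/12.
Nabil predeceased; the 1/4 allotted to Nabil's branch passes to Nabil's issue by representation.
Hanan is the sole taker at this level and receives the full 1/4.
Jamal is living and takes 1/4.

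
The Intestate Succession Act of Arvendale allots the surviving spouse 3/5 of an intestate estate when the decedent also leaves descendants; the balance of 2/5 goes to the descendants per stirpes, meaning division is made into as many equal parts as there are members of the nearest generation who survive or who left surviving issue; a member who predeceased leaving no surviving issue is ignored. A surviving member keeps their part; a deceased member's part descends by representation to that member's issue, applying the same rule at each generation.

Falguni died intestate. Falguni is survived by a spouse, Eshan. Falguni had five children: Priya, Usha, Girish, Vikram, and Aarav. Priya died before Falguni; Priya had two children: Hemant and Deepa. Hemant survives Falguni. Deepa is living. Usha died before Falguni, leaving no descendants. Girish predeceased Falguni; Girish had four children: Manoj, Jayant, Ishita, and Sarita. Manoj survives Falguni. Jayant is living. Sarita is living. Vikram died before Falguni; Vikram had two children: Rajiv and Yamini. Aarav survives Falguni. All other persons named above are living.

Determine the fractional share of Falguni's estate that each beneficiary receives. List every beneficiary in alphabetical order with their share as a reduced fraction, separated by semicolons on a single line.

Eshan, as surviving spouse, takes 3/5.
The remaining 2/5 passes to Falguni's descendants per stirpes.
Usha left no surviving issue, so that branch lapses and is disregarded.
The 2/5 is divided into 4 equal shares of 1/10 among Priya, Girish, Vikram, Aarav.
Priya predeceased; the 1/10 allotted to Priya's branch passes to Priya's issue by representation.
The 1/10 is divided into 2 equal shares of 1/20 among Hemant, Deepa.
Hemant is living and takes 1/20.
Deepa is living and takes 1/20.
Girish predeceased; the 1/10 allotted to Girish's branch passes to Girish's issue by representation.
The 1/10 is divided into 4 equal shares of 1/40 among Manoj, Jayant, Ishita, Sarita.
Manoj is living and takes 1/40.
Jayant is living and takes 1/40.
Ishita is living and takes 1/40.
Sarita is living and takes 1/40.
Vikram predeceased; the 1/10 allotted to Vikram's branch passes to Vikram's issue by representation.
The 1/10 is divided into 2 equal shares of 1/20 among Rajiv, Yamini.
Rajiv is living and takes 1/20.
Yamini is living and takes 1/20.
Aarav is living and takes 1/10.

Aarav 1/10; Deepa 1/20; Eshan 3/5; Hemant 1/20; Ishita 1/40; Jayant 1/40; Manoj 1/40; Rajiv 1/20; Sarita 1/40; Yamini 1/20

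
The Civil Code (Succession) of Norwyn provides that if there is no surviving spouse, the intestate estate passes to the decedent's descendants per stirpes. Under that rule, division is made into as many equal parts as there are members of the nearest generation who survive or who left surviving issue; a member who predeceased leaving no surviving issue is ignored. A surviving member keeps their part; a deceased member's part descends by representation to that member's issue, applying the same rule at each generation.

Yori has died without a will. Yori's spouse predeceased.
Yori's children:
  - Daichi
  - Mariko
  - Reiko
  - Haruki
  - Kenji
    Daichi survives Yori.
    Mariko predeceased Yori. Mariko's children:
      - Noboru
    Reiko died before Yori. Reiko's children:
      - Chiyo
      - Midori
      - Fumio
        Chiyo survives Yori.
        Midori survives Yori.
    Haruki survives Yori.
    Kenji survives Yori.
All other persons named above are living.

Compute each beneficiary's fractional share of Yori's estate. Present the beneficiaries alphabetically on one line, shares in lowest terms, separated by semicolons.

Chiyo 1/15; Daichi 1/5; Fumio 1/15; Haruki 1/5; Kenji 1/5; Midori 1/15; Noboru 1/5

There is no surviving spouse, so the entire estate passes to Yori's descendants per stirpes.
The estate is divided into 5 equal shares of 1/5 among Daichi, Mariko, Reiko, Haruki, Kenji.
Daichi is living and takes 1/5.
Mariko predeceased; the 1/5 allotted to Mariko's branch passes to Mariko's issue by representation.
Noboru is the sole taker at this level and receives the full 1/5.
Reiko predeceased; the 1/5 allotted to Reiko's branch passes to Reiko's issue by representation.
The 1/5 is divided into 3 equal shares of 1/15 among Chiyo, Midori, Fumio.
Chiyo is living and takes 1/15.
Midori is living and takes 1/15.
Fumio is living and takes 1/15.
Haruki is living and takes 1/5.
Kenji is living and takes 1/5.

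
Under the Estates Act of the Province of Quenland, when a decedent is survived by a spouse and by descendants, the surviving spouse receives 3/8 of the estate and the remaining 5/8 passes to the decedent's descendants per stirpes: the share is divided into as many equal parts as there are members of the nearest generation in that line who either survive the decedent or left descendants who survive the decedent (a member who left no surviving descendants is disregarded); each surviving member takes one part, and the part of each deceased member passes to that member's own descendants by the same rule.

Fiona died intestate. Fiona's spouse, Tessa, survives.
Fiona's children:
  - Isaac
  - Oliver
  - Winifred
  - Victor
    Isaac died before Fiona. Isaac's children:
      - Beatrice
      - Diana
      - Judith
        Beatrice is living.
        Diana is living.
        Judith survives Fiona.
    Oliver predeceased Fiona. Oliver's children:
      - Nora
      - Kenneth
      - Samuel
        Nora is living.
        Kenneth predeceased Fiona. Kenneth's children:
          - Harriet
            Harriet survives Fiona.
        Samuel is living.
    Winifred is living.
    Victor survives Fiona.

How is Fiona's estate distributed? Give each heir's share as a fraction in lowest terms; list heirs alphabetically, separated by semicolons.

Beatrice 5/96; Diana 5/96; Harriet 5/96; Judith 5/96; Nora 5/96; Samuel 5/96; Tessa 3/8; Victor 5/32; Winifred 5/32

Tessa, as surviving spouse, takes 3/8.
The remaining 5/8 passes to Fiona's descendants per stirpes.
The 5/8 is divided into 4 equal shares of 5/32 among Isaac, Oliver, Winifred, Victor.
Isaac predeceased; the 5/32 allotted to Isaac's branch passes to Isaac's issue by representation.
The 5/32 is divided into 3 equal shares of 5/96 among Beatrice, Diana, Judith.
Beatrice is living and takes 5/96.
Diana is living and takes 5/96.
Judith is living and takes 5/96.
Oliver predeceased; the 5/32 allotted to Oliver's branch passes to Oliver's issue by representation.
The 5/32 is divided into 3 equal shares of 5/96 among Nora, Kenneth, Samuel.
Nora is living and takes 5/96.
Kenneth predeceased; the 5/96 allotted to Kenneth's branch passes to Kenneth's issue by representation.
Harriet is the sole taker at this level and receives the full 5/96.
Samuel is living and takes 5/96.
Winifred is living and takes 5/32.
Victor is living and takes 5/32.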